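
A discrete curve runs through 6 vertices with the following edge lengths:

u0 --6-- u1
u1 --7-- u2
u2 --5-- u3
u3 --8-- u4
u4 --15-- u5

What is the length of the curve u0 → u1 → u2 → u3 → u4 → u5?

Arc length = 6 + 7 + 5 + 8 + 15 = 41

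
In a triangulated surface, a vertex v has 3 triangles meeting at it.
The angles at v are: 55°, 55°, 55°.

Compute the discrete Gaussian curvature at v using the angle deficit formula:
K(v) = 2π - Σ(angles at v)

Sum of angles = 165°. K = 360° - 165° = 195° = 13π/12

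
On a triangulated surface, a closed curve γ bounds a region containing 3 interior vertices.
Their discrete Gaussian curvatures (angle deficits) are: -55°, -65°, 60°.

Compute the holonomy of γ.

Holonomy = total enclosed curvature = (-55°) + (-65°) + 60° = -60°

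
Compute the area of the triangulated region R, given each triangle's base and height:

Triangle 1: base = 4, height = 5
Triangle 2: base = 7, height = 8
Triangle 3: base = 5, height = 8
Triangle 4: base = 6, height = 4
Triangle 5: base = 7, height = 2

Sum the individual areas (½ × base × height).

(1/2)×4×5 + (1/2)×7×8 + (1/2)×5×8 + (1/2)×6×4 + (1/2)×7×2 = 77.0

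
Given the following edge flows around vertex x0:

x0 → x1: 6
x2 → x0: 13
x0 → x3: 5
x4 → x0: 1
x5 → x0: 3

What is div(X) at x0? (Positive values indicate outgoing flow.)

Divergence = sum of outgoing flows = 6 + (-13) + 5 + (-1) + (-3) = -6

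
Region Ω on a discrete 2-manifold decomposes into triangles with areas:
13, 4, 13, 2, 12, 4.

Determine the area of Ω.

13 + 4 + 13 + 2 + 12 + 4 = 48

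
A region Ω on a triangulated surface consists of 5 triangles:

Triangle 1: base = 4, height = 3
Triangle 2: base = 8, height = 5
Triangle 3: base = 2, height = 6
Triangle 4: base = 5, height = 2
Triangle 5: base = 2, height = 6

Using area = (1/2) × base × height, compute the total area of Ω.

(1/2)×4×3 + (1/2)×8×5 + (1/2)×2×6 + (1/2)×5×2 + (1/2)×2×6 = 43.0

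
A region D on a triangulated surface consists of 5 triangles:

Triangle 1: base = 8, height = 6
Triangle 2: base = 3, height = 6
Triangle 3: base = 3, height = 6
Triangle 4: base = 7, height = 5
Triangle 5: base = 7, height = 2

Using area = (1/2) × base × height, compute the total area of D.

(1/2)×8×6 + (1/2)×3×6 + (1/2)×3×6 + (1/2)×7×5 + (1/2)×7×2 = 66.5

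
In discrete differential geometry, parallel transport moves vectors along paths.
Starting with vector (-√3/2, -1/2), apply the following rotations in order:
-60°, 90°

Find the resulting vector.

Total rotation: (-60°) + 90° = 30°. Final vector: (-0.5000, -0.8660)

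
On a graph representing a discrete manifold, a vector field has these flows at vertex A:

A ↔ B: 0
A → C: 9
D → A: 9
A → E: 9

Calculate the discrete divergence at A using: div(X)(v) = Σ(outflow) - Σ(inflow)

Divergence = sum of outgoing flows = 0 + 9 + (-9) + 9 = 9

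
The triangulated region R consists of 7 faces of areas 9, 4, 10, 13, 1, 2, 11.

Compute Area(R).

9 + 4 + 10 + 13 + 1 + 2 + 11 = 50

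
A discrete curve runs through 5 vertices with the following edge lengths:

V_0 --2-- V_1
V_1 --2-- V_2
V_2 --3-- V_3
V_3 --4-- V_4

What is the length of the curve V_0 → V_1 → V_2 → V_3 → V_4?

Arc length = 2 + 2 + 3 + 4 = 11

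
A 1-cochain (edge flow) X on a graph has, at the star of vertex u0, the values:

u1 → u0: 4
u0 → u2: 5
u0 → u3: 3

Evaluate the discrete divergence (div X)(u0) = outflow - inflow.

Divergence = sum of outgoing flows = (-4) + 5 + 3 = 4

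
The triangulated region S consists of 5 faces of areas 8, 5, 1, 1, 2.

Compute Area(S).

8 + 5 + 1 + 1 + 2 = 17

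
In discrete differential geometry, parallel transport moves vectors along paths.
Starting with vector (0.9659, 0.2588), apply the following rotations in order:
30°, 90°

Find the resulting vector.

Total rotation: 30° + 90° = 120°. Final vector: (-0.7071, 0.7071)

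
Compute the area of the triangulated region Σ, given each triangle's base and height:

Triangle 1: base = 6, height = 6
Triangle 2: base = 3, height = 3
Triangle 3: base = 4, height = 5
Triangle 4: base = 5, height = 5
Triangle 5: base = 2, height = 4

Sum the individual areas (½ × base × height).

(1/2)×6×6 + (1/2)×3×3 + (1/2)×4×5 + (1/2)×5×5 + (1/2)×2×4 = 49.0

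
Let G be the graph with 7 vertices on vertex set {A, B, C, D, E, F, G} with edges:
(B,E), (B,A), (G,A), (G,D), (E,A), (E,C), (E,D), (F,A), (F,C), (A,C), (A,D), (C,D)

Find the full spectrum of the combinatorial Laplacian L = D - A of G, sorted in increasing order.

Degrees: deg(A) = 6, deg(B) = 2, deg(C) = 4, deg(D) = 4, deg(E) = 4, deg(F) = 2, deg(G) = 2.
L = D − A with rows/columns ordered (A, B, C, D, E, F, G):
  [ 6, -1, -1, -1, -1, -1, -1]
  [-1,  2,  0,  0, -1,  0,  0]
  [-1,  0,  4, -1, -1, -1,  0]
  [-1,  0, -1,  4, -1,  0, -1]
  [-1, -1, -1, -1,  4,  0,  0]
  [-1,  0, -1,  0,  0,  2,  0]
  [-1,  0,  0, -1,  0,  0,  2]
Characteristic polynomial: det(λI − L) = λ(λ² − 7λ + 9)²(λ − 3)(λ − 7).
Roots: λ = 0; (λ² − 7λ + 9) = 0 ⇒ λ = (7 ± √13)/2 ≈ 1.6972, 5.3028 (multiplicity 2); (λ − 3) = 0 ⇒ λ = 3; (λ − 7) = 0 ⇒ λ = 7.
(Check: the roots sum (with multiplicity) to 24, matching trace L = Σdeg = 2·12 = 24.)
Laplacian eigenvalues (increasing order): [0.0, 1.6972, 1.6972, 3.0, 5.3028, 5.3028, 7.0]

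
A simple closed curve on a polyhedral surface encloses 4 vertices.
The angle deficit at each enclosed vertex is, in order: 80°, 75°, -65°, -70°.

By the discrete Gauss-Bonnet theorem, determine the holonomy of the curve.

Holonomy = total enclosed curvature = 80° + 75° + (-65°) + (-70°) = 20°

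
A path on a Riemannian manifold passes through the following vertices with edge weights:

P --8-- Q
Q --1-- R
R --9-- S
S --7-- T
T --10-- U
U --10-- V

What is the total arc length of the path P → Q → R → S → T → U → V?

Arc length = 8 + 1 + 9 + 7 + 10 + 10 = 45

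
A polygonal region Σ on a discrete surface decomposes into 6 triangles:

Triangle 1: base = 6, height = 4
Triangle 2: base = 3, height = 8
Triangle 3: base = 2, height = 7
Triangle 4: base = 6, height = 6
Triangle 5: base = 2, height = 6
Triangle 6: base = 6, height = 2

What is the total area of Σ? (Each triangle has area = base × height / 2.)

(1/2)×6×4 + (1/2)×3×8 + (1/2)×2×7 + (1/2)×6×6 + (1/2)×2×6 + (1/2)×6×2 = 61.0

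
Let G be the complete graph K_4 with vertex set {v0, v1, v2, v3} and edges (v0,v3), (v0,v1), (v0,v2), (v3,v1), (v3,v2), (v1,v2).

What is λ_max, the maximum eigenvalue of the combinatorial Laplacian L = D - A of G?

For the complete graph K_n, L = nI − J (J = all-ones matrix). J has eigenvalues n (once, eigenvector 𝟙) and 0 (multiplicity n−1), so L has eigenvalues 0 (once) and n (multiplicity n−1). Here n = 4: eigenvalue 0 once and 4 with multiplicity 3.
Laplacian eigenvalues: [0.0, 4.0, 4.0, 4.0]. Largest eigenvalue (spectral radius) = 4.0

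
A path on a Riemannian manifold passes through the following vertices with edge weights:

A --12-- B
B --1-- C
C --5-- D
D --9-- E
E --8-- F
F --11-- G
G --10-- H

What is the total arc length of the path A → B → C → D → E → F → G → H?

Arc length = 12 + 1 + 5 + 9 + 8 + 11 + 10 = 56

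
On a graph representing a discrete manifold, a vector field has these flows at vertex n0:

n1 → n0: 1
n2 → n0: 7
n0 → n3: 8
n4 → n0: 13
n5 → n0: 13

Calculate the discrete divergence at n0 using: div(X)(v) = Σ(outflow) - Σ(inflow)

Divergence = sum of outgoing flows = (-1) + (-7) + 8 + (-13) + (-13) = -26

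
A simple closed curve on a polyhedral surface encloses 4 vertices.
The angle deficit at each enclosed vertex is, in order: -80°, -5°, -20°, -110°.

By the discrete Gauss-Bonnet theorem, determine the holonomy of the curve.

Holonomy = total enclosed curvature = (-80°) + (-5°) + (-20°) + (-110°) = -215°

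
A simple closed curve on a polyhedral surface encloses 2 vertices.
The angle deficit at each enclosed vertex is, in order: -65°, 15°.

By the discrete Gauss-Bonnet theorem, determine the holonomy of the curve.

Holonomy = total enclosed curvature = (-65°) + 15° = -50°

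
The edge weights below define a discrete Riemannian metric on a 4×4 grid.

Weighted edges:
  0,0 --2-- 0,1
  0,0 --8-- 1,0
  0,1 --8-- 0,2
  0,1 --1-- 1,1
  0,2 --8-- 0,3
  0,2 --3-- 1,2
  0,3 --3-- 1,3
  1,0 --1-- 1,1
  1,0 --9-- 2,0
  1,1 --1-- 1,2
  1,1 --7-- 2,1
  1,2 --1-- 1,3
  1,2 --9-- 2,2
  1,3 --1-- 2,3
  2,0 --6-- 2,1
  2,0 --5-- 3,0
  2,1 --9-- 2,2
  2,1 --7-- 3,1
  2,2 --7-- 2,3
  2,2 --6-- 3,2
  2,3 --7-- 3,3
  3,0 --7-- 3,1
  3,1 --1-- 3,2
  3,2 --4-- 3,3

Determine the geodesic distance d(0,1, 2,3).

Shortest path: 0,1 → 1,1 → 1,2 → 1,3 → 2,3, total weight = 4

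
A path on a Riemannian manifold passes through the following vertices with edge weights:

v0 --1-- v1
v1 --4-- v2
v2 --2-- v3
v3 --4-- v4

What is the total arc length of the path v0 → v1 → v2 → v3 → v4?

Arc length = 1 + 4 + 2 + 4 = 11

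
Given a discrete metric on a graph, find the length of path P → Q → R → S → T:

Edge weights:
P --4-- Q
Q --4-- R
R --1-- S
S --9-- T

Arc length = 4 + 4 + 1 + 9 = 18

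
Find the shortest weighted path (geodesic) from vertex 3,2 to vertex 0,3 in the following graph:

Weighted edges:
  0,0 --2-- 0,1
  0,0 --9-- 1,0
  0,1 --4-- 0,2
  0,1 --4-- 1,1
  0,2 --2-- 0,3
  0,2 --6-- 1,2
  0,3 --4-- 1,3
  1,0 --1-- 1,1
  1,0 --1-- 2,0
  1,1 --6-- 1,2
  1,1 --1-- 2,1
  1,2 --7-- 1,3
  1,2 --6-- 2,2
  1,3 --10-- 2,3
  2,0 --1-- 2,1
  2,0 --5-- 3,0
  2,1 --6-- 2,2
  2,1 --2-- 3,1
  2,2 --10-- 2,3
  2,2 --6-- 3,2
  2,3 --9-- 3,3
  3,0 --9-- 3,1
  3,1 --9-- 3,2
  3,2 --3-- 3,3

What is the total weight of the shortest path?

Shortest path: 3,2 → 2,2 → 1,2 → 0,2 → 0,3, total weight = 20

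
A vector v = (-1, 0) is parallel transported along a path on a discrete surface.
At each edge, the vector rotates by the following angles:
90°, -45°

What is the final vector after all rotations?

Total rotation: 90° + (-45°) = 45°. Final vector: (-0.7071, -0.7071)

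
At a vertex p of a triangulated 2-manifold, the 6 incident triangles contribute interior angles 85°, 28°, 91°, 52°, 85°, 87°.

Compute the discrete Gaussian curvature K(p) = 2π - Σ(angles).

Sum of angles = 428°. K = 360° - 428° = -68° = -17π/45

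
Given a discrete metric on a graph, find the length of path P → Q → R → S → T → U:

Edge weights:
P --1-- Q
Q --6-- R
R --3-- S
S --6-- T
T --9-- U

Arc length = 1 + 6 + 3 + 6 + 9 = 25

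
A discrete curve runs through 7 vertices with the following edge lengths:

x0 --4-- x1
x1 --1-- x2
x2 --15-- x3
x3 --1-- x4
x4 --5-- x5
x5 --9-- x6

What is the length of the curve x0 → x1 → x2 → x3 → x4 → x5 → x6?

Arc length = 4 + 1 + 15 + 1 + 5 + 9 = 35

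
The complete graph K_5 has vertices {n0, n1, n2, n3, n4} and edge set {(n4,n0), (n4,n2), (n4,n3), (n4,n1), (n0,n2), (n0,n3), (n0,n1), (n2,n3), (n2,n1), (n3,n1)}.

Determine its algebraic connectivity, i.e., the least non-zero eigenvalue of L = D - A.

For the complete graph K_n, L = nI − J (J = all-ones matrix). J has eigenvalues n (once, eigenvector 𝟙) and 0 (multiplicity n−1), so L has eigenvalues 0 (once) and n (multiplicity n−1). Here n = 5: eigenvalue 0 once and 5 with multiplicity 4.
Laplacian eigenvalues: [0.0, 5.0, 5.0, 5.0, 5.0]. Algebraic connectivity (smallest non-zero eigenvalue) = 5.0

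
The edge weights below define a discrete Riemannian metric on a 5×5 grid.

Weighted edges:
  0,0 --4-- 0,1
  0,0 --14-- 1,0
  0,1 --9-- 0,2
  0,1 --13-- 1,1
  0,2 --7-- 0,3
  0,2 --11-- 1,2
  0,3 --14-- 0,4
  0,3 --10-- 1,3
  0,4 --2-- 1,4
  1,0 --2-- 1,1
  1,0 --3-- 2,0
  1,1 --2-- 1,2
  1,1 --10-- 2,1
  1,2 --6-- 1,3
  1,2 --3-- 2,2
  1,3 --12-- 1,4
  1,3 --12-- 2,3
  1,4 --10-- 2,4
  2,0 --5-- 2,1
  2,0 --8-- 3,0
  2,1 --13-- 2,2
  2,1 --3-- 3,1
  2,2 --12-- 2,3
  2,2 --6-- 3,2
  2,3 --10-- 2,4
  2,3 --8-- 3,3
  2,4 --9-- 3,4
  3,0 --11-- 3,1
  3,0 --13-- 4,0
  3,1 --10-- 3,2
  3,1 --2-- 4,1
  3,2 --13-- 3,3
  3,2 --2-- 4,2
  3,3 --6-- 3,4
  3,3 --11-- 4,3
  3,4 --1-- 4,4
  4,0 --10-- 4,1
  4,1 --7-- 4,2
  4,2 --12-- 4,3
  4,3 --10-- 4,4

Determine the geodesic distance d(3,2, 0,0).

Shortest path: 3,2 → 2,2 → 1,2 → 1,1 → 1,0 → 0,0, total weight = 27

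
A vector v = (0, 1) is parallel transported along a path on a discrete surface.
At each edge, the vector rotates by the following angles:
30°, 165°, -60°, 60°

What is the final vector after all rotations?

Total rotation: 30° + 165° + (-60°) + 60° = 195° ≡ -165° (mod 360°). Final vector: (0.2588, -0.9659)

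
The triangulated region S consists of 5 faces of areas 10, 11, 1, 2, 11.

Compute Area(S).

10 + 11 + 1 + 2 + 11 = 35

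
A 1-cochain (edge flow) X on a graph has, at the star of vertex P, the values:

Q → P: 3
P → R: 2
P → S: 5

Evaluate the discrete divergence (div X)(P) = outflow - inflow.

Divergence = sum of outgoing flows = (-3) + 2 + 5 = 4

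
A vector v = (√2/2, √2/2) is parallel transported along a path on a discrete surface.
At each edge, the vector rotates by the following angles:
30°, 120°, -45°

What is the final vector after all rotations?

Total rotation: 30° + 120° + (-45°) = 105°. Final vector: (-0.8660, 0.5000)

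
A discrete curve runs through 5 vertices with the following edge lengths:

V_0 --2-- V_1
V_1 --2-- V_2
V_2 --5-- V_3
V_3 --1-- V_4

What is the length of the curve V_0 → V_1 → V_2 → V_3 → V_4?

Arc length = 2 + 2 + 5 + 1 = 10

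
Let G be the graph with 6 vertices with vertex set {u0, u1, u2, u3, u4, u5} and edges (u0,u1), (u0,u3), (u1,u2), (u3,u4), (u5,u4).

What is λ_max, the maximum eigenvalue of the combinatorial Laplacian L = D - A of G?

Degrees: deg(u0) = 2, deg(u1) = 2, deg(u2) = 1, deg(u3) = 2, deg(u4) = 2, deg(u5) = 1.
L = D − A with rows/columns ordered (u0, u1, u2, u3, u4, u5):
  [ 2, -1,  0, -1,  0,  0]
  [-1,  2, -1,  0,  0,  0]
  [ 0, -1,  1,  0,  0,  0]
  [-1,  0,  0,  2, -1,  0]
  [ 0,  0,  0, -1,  2, -1]
  [ 0,  0,  0,  0, -1,  1]
Characteristic polynomial: det(λI − L) = λ(λ² − 4λ + 1)(λ − 1)(λ − 2)(λ − 3).
Roots: λ = 0; (λ² − 4λ + 1) = 0 ⇒ λ = 2 ± √3 ≈ 0.2679, 3.7321; (λ − 1) = 0 ⇒ λ = 1; (λ − 2) = 0 ⇒ λ = 2; (λ − 3) = 0 ⇒ λ = 3.
(Check: the roots sum (with multiplicity) to 10, matching trace L = Σdeg = 2·5 = 10.)
Laplacian eigenvalues: [0.0, 0.2679, 1.0, 2.0, 3.0, 3.7321]. Largest eigenvalue (spectral radius) = 3.7321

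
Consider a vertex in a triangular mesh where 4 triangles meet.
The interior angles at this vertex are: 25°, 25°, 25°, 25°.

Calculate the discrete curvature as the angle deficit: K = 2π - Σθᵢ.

Sum of angles = 100°. K = 360° - 100° = 260°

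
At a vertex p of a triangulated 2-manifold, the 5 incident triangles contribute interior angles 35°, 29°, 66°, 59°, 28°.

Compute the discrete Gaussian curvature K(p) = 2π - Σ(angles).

Sum of angles = 217°. K = 360° - 217° = 143° = 143π/180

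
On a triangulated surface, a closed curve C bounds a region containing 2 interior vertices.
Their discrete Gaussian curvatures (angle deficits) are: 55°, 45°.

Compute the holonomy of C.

Holonomy = total enclosed curvature = 55° + 45° = 100°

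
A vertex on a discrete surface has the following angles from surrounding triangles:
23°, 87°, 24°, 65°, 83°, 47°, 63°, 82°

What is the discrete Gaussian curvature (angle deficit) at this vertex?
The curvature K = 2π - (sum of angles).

Sum of angles = 474°. K = 360° - 474° = -114° = -19π/30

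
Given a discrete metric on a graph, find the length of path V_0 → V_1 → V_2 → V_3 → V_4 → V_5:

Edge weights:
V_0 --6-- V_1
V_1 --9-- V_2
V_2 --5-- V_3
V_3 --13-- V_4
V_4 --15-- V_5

Arc length = 6 + 9 + 5 + 13 + 15 = 48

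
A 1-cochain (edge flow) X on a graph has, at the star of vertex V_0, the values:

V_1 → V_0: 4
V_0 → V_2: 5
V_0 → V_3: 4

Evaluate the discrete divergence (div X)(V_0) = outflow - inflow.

Divergence = sum of outgoing flows = (-4) + 5 + 4 = 5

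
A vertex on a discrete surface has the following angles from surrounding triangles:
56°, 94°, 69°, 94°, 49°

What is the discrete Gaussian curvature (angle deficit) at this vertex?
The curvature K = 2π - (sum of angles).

Sum of angles = 362°. K = 360° - 362° = -2° = -π/90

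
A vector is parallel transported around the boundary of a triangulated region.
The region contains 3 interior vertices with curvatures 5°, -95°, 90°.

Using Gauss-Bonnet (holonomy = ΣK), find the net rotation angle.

Holonomy = total enclosed curvature = 5° + (-95°) + 90° = 0°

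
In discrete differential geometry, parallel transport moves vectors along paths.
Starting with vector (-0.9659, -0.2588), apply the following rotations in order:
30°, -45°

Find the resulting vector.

Total rotation: 30° + (-45°) = -15°. Final vector: (-1, 0)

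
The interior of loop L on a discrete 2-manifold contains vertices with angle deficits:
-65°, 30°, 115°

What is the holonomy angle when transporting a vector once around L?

Holonomy = total enclosed curvature = (-65°) + 30° + 115° = 80°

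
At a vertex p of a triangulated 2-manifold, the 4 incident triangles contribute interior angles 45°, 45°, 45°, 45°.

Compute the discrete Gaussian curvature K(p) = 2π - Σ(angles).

Sum of angles = 180°. K = 360° - 180° = 180°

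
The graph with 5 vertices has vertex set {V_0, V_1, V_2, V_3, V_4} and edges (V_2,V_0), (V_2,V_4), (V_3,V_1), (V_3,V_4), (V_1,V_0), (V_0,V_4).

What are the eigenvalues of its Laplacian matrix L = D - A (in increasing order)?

Degrees: deg(V_0) = 3, deg(V_1) = 2, deg(V_2) = 2, deg(V_3) = 2, deg(V_4) = 3.
L = D − A with rows/columns ordered (V_0, V_1, V_2, V_3, V_4):
  [ 3, -1, -1,  0, -1]
  [-1,  2,  0, -1,  0]
  [-1,  0,  2,  0, -1]
  [ 0, -1,  0,  2, -1]
  [-1,  0, -1, -1,  3]
Characteristic polynomial: det(λI − L) = λ(λ² − 5λ + 5)(λ² − 7λ + 11).
Roots: λ = 0; (λ² − 5λ + 5) = 0 ⇒ λ = (5 ± √5)/2 ≈ 1.382, 3.618; (λ² − 7λ + 11) = 0 ⇒ λ = (7 ± √5)/2 ≈ 2.382, 4.618.
(Check: the roots sum (with multiplicity) to 12, matching trace L = Σdeg = 2·6 = 12.)
Laplacian eigenvalues (increasing order): [0.0, 1.382, 2.382, 3.618, 4.618]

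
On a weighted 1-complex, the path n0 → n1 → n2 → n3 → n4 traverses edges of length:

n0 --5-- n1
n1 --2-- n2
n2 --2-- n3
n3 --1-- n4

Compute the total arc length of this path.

Arc length = 5 + 2 + 2 + 1 = 10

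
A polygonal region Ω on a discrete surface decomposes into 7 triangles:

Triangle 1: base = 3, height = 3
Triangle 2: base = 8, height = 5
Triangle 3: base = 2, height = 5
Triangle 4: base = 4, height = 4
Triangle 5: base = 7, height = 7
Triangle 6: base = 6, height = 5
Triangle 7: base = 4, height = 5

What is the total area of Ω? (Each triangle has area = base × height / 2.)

(1/2)×3×3 + (1/2)×8×5 + (1/2)×2×5 + (1/2)×4×4 + (1/2)×7×7 + (1/2)×6×5 + (1/2)×4×5 = 87.0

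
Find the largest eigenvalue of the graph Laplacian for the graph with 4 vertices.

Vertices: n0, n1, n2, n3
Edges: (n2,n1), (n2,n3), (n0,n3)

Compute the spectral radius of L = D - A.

Degrees: deg(n0) = 1, deg(n1) = 1, deg(n2) = 2, deg(n3) = 2.
L = D − A with rows/columns ordered (n0, n1, n2, n3):
  [ 1,  0,  0, -1]
  [ 0,  1, -1,  0]
  [ 0, -1,  2, -1]
  [-1,  0, -1,  2]
Characteristic polynomial: det(λI − L) = λ(λ² − 4λ + 2)(λ − 2).
Roots: λ = 0; (λ² − 4λ + 2) = 0 ⇒ λ = 2 ± √2 ≈ 0.5858, 3.4142; (λ − 2) = 0 ⇒ λ = 2.
(Check: the roots sum (with multiplicity) to 6, matching trace L = Σdeg = 2·3 = 6.)
Laplacian eigenvalues: [0.0, 0.5858, 2.0, 3.4142]. Largest eigenvalue (spectral radius) = 3.4142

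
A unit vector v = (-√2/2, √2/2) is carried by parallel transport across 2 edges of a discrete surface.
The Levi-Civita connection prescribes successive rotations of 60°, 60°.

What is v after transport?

Total rotation: 60° + 60° = 120°. Final vector: (-0.2588, -0.9659)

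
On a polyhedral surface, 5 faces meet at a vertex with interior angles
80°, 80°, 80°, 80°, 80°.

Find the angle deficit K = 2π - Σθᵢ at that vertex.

Sum of angles = 400°. K = 360° - 400° = -40°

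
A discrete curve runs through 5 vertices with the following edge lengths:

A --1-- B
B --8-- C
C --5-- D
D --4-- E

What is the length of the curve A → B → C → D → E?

Arc length = 1 + 8 + 5 + 4 = 18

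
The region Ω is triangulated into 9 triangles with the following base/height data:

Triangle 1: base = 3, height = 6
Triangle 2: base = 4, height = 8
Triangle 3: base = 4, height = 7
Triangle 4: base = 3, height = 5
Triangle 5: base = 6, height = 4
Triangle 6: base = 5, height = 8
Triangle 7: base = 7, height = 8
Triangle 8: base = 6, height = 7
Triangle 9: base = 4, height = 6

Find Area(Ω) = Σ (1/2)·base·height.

(1/2)×3×6 + (1/2)×4×8 + (1/2)×4×7 + (1/2)×3×5 + (1/2)×6×4 + (1/2)×5×8 + (1/2)×7×8 + (1/2)×6×7 + (1/2)×4×6 = 139.5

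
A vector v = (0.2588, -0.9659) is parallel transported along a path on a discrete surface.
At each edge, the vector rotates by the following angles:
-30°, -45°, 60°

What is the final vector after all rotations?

Total rotation: (-30°) + (-45°) + 60° = -15°. Final vector: (0, -1)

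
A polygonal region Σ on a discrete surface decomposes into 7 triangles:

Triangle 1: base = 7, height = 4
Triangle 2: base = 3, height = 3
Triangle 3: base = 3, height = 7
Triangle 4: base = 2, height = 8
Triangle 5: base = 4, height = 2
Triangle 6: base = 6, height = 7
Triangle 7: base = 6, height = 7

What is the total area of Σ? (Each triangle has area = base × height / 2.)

(1/2)×7×4 + (1/2)×3×3 + (1/2)×3×7 + (1/2)×2×8 + (1/2)×4×2 + (1/2)×6×7 + (1/2)×6×7 = 83.0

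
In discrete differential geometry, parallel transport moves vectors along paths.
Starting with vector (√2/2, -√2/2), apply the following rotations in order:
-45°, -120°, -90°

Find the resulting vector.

Total rotation: (-45°) + (-120°) + (-90°) = -255° ≡ 105° (mod 360°). Final vector: (0.5000, 0.8660)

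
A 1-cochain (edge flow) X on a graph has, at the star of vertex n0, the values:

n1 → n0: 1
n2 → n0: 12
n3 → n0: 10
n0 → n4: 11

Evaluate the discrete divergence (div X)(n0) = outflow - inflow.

Divergence = sum of outgoing flows = (-1) + (-12) + (-10) + 11 = -12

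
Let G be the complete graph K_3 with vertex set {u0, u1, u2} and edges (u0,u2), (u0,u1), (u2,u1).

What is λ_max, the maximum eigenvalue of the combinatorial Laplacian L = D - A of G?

For the complete graph K_n, L = nI − J (J = all-ones matrix). J has eigenvalues n (once, eigenvector 𝟙) and 0 (multiplicity n−1), so L has eigenvalues 0 (once) and n (multiplicity n−1). Here n = 3: eigenvalue 0 once and 3 with multiplicity 2.
Laplacian eigenvalues: [0.0, 3.0, 3.0]. Largest eigenvalue (spectral radius) = 3.0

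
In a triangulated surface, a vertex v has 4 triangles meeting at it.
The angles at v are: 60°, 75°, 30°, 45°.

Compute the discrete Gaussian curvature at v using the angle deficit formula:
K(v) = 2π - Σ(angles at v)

Sum of angles = 210°. K = 360° - 210° = 150°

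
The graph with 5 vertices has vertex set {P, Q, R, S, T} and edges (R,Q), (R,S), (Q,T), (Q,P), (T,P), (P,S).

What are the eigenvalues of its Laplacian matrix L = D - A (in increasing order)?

Degrees: deg(P) = 3, deg(Q) = 3, deg(R) = 2, deg(S) = 2, deg(T) = 2.
L = D − A with rows/columns ordered (P, Q, R, S, T):
  [ 3, -1,  0, -1, -1]
  [-1,  3, -1,  0, -1]
  [ 0, -1,  2, -1,  0]
  [-1,  0, -1,  2,  0]
  [-1, -1,  0,  0,  2]
Characteristic polynomial: det(λI − L) = λ(λ² − 5λ + 5)(λ² − 7λ + 11).
Roots: λ = 0; (λ² − 5λ + 5) = 0 ⇒ λ = (5 ± √5)/2 ≈ 1.382, 3.618; (λ² − 7λ + 11) = 0 ⇒ λ = (7 ± √5)/2 ≈ 2.382, 4.618.
(Check: the roots sum (with multiplicity) to 12, matching trace L = Σdeg = 2·6 = 12.)
Laplacian eigenvalues (increasing order): [0.0, 1.382, 2.382, 3.618, 4.618]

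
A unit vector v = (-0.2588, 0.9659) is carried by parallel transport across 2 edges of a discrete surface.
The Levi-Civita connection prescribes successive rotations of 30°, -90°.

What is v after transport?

Total rotation: 30° + (-90°) = -60°. Final vector: (0.7071, 0.7071)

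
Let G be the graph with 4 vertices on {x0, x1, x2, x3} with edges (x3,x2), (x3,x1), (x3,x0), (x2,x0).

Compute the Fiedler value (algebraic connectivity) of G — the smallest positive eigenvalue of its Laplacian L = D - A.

Degrees: deg(x0) = 2, deg(x1) = 1, deg(x2) = 2, deg(x3) = 3.
L = D − A with rows/columns ordered (x0, x1, x2, x3):
  [ 2,  0, -1, -1]
  [ 0,  1,  0, -1]
  [-1,  0,  2, -1]
  [-1, -1, -1,  3]
Characteristic polynomial: det(λI − L) = λ(λ − 1)(λ − 3)(λ − 4).
Roots: λ = 0; (λ − 1) = 0 ⇒ λ = 1; (λ − 3) = 0 ⇒ λ = 3; (λ − 4) = 0 ⇒ λ = 4.
(Check: the roots sum (with multiplicity) to 8, matching trace L = Σdeg = 2·4 = 8.)
Laplacian eigenvalues: [0.0, 1.0, 3.0, 4.0]. Algebraic connectivity (smallest non-zero eigenvalue) = 1.0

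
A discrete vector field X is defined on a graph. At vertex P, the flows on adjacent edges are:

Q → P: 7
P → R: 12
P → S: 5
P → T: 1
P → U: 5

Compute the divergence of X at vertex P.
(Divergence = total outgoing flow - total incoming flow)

Divergence = sum of outgoing flows = (-7) + 12 + 5 + 1 + 5 = 16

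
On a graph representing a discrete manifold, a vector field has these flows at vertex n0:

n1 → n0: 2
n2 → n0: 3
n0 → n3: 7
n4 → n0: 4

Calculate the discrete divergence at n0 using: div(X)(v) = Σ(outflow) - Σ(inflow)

Divergence = sum of outgoing flows = (-2) + (-3) + 7 + (-4) = -2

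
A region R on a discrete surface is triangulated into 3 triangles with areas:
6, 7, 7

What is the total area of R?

6 + 7 + 7 = 20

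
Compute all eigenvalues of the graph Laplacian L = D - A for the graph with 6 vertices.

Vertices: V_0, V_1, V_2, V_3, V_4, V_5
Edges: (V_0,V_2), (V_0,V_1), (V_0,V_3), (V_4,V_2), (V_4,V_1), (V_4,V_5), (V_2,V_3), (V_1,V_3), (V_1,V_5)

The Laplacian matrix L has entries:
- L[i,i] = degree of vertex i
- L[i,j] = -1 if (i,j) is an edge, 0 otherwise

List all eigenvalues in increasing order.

Degrees: deg(V_0) = 3, deg(V_1) = 4, deg(V_2) = 3, deg(V_3) = 3, deg(V_4) = 3, deg(V_5) = 2.
L = D − A with rows/columns ordered (V_0, V_1, V_2, V_3, V_4, V_5):
  [ 3, -1, -1, -1,  0,  0]
  [-1,  4,  0, -1, -1, -1]
  [-1,  0,  3, -1, -1,  0]
  [-1, -1, -1,  3,  0,  0]
  [ 0, -1, -1,  0,  3, -1]
  [ 0, -1,  0,  0, -1,  2]
Characteristic polynomial: det(λI − L) = λ(λ² − 7λ + 8)(λ − 3)(λ − 4)².
Roots: λ = 0; (λ² − 7λ + 8) = 0 ⇒ λ = (7 ± √17)/2 ≈ 1.4384, 5.5616; (λ − 3) = 0 ⇒ λ = 3; (λ − 4) = 0 ⇒ λ = 4 (multiplicity 2).
(Check: the roots sum (with multiplicity) to 18, matching trace L = Σdeg = 2·9 = 18.)
Laplacian eigenvalues (increasing order): [0.0, 1.4384, 3.0, 4.0, 4.0, 5.5616]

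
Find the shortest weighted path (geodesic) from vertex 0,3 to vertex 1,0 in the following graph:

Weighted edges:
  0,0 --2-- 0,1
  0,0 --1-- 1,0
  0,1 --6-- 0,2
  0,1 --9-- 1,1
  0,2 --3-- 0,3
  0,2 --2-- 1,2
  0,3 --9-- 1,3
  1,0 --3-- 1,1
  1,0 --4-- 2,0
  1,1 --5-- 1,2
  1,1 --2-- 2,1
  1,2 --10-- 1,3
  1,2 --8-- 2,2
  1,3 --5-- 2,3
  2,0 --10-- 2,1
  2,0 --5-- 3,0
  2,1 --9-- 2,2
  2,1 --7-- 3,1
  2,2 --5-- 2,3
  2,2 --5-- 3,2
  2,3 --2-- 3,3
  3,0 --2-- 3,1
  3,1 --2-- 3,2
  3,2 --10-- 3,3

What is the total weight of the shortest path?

Shortest path: 0,3 → 0,2 → 0,1 → 0,0 → 1,0, total weight = 12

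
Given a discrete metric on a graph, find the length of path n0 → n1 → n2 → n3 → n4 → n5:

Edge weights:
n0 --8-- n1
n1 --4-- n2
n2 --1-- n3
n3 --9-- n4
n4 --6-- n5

Arc length = 8 + 4 + 1 + 9 + 6 = 28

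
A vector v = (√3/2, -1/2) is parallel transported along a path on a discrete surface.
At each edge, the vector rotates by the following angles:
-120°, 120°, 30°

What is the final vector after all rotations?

Total rotation: (-120°) + 120° + 30° = 30°. Final vector: (1, 0)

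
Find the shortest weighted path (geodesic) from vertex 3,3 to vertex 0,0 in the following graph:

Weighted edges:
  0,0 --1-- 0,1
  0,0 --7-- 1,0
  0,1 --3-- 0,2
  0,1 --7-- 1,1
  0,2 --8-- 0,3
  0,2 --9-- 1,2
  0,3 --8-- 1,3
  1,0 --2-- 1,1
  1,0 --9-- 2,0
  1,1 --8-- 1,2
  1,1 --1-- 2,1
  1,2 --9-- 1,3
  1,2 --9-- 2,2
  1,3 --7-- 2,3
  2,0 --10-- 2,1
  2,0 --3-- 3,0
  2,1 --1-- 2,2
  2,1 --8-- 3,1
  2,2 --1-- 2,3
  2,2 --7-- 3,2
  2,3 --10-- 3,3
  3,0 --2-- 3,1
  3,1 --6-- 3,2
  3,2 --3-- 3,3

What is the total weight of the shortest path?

Shortest path: 3,3 → 3,2 → 2,2 → 2,1 → 1,1 → 0,1 → 0,0, total weight = 20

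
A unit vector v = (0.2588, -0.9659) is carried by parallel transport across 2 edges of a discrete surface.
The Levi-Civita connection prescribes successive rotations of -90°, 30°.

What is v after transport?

Total rotation: (-90°) + 30° = -60°. Final vector: (-0.7071, -0.7071)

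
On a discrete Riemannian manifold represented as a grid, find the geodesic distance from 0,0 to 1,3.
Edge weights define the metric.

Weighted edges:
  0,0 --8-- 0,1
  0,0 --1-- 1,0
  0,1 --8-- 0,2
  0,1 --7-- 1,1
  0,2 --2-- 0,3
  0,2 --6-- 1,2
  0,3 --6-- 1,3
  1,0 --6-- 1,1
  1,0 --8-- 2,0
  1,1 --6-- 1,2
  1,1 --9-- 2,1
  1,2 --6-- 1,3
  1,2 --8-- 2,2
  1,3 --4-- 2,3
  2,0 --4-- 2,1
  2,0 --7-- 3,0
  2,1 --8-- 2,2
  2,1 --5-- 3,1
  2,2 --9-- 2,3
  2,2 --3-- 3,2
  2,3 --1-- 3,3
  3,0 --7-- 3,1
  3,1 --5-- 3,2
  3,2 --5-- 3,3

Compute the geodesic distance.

Shortest path: 0,0 → 1,0 → 1,1 → 1,2 → 1,3, total weight = 19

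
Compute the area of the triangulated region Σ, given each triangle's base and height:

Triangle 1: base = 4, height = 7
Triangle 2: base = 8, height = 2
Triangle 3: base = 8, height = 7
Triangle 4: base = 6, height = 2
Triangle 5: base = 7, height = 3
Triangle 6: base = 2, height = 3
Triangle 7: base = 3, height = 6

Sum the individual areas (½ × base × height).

(1/2)×4×7 + (1/2)×8×2 + (1/2)×8×7 + (1/2)×6×2 + (1/2)×7×3 + (1/2)×2×3 + (1/2)×3×6 = 78.5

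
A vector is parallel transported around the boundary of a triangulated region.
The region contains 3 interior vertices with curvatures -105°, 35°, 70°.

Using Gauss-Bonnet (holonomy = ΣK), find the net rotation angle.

Holonomy = total enclosed curvature = (-105°) + 35° + 70° = 0°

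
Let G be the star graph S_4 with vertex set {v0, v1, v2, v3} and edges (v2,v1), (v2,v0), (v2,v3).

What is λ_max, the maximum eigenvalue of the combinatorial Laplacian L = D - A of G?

The star S_4 is the complete bipartite graph K_{1,3} (one hub of degree 3, 3 leaves of degree 1). The Laplacian spectrum of K_{p,q} is 0, p (multiplicity q−1), q (multiplicity p−1), p+q. With p = 1, q = 3: 0 once, 1 with multiplicity 2, and 4 once. (Check: trace L = sum of degrees = 6 = 2·1 + 4.)
Laplacian eigenvalues: [0.0, 1.0, 1.0, 4.0]. Largest eigenvalue (spectral radius) = 4.0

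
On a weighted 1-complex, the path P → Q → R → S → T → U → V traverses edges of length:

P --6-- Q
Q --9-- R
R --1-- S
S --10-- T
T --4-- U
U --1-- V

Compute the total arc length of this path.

Arc length = 6 + 9 + 1 + 10 + 4 + 1 = 31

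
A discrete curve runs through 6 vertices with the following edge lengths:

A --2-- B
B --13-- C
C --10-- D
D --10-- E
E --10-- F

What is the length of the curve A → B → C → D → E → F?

Arc length = 2 + 13 + 10 + 10 + 10 = 45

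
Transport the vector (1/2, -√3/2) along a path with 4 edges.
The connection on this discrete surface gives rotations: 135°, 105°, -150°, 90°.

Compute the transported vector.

Total rotation: 135° + 105° + (-150°) + 90° = 180°. Final vector: (-0.5000, 0.8660)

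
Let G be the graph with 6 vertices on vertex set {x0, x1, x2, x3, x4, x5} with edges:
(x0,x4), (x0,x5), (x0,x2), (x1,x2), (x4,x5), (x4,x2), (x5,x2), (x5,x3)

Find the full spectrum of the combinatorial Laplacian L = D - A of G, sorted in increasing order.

Degrees: deg(x0) = 3, deg(x1) = 1, deg(x2) = 4, deg(x3) = 1, deg(x4) = 3, deg(x5) = 4.
L = D − A with rows/columns ordered (x0, x1, x2, x3, x4, x5):
  [ 3,  0, -1,  0, -1, -1]
  [ 0,  1, -1,  0,  0,  0]
  [-1, -1,  4,  0, -1, -1]
  [ 0,  0,  0,  1,  0, -1]
  [-1,  0, -1,  0,  3, -1]
  [-1,  0, -1, -1, -1,  4]
Characteristic polynomial: det(λI − L) = λ(λ² − 6λ + 4)(λ² − 6λ + 6)(λ − 4).
Roots: λ = 0; (λ² − 6λ + 4) = 0 ⇒ λ = 3 ± √5 ≈ 0.7639, 5.2361; (λ² − 6λ + 6) = 0 ⇒ λ = 3 ± √3 ≈ 1.2679, 4.7321; (λ − 4) = 0 ⇒ λ = 4.
(Check: the roots sum (with multiplicity) to 16, matching trace L = Σdeg = 2·8 = 16.)
Laplacian eigenvalues (increasing order): [0.0, 0.7639, 1.2679, 4.0, 4.7321, 5.2361]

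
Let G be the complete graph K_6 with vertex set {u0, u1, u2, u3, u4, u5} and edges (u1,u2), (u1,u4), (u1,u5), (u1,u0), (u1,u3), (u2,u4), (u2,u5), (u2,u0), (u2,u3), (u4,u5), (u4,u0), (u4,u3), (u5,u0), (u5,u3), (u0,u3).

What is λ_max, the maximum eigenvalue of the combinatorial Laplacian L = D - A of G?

For the complete graph K_n, L = nI − J (J = all-ones matrix). J has eigenvalues n (once, eigenvector 𝟙) and 0 (multiplicity n−1), so L has eigenvalues 0 (once) and n (multiplicity n−1). Here n = 6: eigenvalue 0 once and 6 with multiplicity 5.
Laplacian eigenvalues: [0.0, 6.0, 6.0, 6.0, 6.0, 6.0]. Largest eigenvalue (spectral radius) = 6.0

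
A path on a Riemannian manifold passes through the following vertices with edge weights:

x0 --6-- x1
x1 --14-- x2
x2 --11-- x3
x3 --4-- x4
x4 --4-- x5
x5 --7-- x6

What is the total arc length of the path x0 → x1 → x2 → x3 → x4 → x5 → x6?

Arc length = 6 + 14 + 11 + 4 + 4 + 7 = 46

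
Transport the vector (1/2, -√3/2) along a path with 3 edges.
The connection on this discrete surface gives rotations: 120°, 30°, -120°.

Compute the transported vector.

Total rotation: 120° + 30° + (-120°) = 30°. Final vector: (0.8660, -0.5000)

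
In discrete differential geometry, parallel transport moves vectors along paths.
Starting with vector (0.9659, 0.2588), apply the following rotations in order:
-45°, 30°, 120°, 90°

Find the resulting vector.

Total rotation: (-45°) + 30° + 120° + 90° = 195° ≡ -165° (mod 360°). Final vector: (-0.8660, -0.5000)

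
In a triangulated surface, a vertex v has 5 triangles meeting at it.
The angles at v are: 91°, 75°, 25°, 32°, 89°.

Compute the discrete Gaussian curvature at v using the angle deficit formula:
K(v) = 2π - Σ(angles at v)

Sum of angles = 312°. K = 360° - 312° = 48° = 4π/15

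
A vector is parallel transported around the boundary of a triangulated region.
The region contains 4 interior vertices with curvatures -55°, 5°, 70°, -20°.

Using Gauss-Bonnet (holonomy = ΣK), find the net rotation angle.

Holonomy = total enclosed curvature = (-55°) + 5° + 70° + (-20°) = 0°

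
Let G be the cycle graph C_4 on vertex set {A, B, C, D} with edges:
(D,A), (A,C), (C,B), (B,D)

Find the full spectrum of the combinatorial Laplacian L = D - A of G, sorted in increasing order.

The cycle graph C_n has Laplacian eigenvalues λ_k = 2 − 2cos(2πk/n), k = 0, 1, …, n−1. Here n = 4:
k=0: 2 − 2cos(0) = 0.0; k=1: 2 − 2cos(π/2) = 2.0; k=2: 2 − 2cos(π) = 4.0; k=3: 2 − 2cos(3π/2) = 2.0.
Laplacian eigenvalues (increasing order): [0.0, 2.0, 2.0, 4.0]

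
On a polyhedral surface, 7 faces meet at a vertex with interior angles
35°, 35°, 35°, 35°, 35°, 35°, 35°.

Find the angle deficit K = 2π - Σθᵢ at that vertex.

Sum of angles = 245°. K = 360° - 245° = 115°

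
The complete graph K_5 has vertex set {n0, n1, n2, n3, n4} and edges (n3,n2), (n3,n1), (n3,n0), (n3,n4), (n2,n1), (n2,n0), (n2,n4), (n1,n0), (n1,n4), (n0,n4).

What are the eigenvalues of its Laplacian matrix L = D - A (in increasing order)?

For the complete graph K_n, L = nI − J (J = all-ones matrix). J has eigenvalues n (once, eigenvector 𝟙) and 0 (multiplicity n−1), so L has eigenvalues 0 (once) and n (multiplicity n−1). Here n = 5: eigenvalue 0 once and 5 with multiplicity 4.
Laplacian eigenvalues (increasing order): [0.0, 5.0, 5.0, 5.0, 5.0]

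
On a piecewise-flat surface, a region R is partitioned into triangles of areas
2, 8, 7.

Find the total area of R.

2 + 8 + 7 = 17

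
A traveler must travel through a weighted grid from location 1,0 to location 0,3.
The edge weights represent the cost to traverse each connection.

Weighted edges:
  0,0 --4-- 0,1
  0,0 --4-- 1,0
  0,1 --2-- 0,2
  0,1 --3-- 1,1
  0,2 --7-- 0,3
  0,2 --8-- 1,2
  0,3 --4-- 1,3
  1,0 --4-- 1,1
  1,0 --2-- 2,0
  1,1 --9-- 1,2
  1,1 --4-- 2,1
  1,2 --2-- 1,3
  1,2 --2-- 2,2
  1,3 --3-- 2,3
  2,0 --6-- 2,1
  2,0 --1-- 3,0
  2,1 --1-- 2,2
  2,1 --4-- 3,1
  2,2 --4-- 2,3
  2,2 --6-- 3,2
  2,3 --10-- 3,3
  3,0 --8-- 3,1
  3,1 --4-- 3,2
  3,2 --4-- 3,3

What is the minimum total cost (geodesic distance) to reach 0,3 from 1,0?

Shortest path: 1,0 → 1,1 → 0,1 → 0,2 → 0,3, total weight = 16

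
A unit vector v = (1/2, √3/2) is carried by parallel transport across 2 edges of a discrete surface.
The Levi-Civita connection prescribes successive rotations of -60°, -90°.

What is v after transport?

Total rotation: (-60°) + (-90°) = -150°. Final vector: (0, -1)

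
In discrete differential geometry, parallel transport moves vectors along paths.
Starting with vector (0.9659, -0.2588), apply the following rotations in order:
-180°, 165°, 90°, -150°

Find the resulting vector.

Total rotation: (-180°) + 165° + 90° + (-150°) = -75°. Final vector: (0, -1)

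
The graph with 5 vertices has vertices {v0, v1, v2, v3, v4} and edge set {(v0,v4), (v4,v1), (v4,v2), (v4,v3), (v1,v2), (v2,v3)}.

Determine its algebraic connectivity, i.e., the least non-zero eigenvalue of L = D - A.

Degrees: deg(v0) = 1, deg(v1) = 2, deg(v2) = 3, deg(v3) = 2, deg(v4) = 4.
L = D − A with rows/columns ordered (v0, v1, v2, v3, v4):
  [ 1,  0,  0,  0, -1]
  [ 0,  2, -1,  0, -1]
  [ 0, -1,  3, -1, -1]
  [ 0,  0, -1,  2, -1]
  [-1, -1, -1, -1,  4]
Characteristic polynomial: det(λI − L) = λ(λ − 1)(λ − 2)(λ − 4)(λ − 5).
Roots: λ = 0; (λ − 1) = 0 ⇒ λ = 1; (λ − 2) = 0 ⇒ λ = 2; (λ − 4) = 0 ⇒ λ = 4; (λ − 5) = 0 ⇒ λ = 5.
(Check: the roots sum (with multiplicity) to 12, matching trace L = Σdeg = 2·6 = 12.)
Laplacian eigenvalues: [0.0, 1.0, 2.0, 4.0, 5.0]. Algebraic connectivity (smallest non-zero eigenvalue) = 1.0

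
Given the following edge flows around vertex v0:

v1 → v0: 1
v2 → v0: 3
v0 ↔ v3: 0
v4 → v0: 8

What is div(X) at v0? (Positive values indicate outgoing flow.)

Divergence = sum of outgoing flows = (-1) + (-3) + 0 + (-8) = -12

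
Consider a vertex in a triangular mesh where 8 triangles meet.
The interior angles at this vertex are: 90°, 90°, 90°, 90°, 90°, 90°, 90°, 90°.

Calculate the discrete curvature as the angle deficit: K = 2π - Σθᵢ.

Sum of angles = 720°. K = 360° - 720° = -360°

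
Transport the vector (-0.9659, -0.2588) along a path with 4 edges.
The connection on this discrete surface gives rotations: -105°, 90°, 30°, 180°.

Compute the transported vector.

Total rotation: (-105°) + 90° + 30° + 180° = 195° ≡ -165° (mod 360°). Final vector: (0.8660, 0.5000)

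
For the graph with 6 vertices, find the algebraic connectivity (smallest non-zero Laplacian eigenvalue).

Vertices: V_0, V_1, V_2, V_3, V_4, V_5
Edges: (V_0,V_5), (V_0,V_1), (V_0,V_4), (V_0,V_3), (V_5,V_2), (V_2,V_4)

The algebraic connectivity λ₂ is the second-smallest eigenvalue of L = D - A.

Degrees: deg(V_0) = 4, deg(V_1) = 1, deg(V_2) = 2, deg(V_3) = 1, deg(V_4) = 2, deg(V_5) = 2.
L = D − A with rows/columns ordered (V_0, V_1, V_2, V_3, V_4, V_5):
  [ 4, -1,  0, -1, -1, -1]
  [-1,  1,  0,  0,  0,  0]
  [ 0,  0,  2,  0, -1, -1]
  [-1,  0,  0,  1,  0,  0]
  [-1,  0, -1,  0,  2,  0]
  [-1,  0, -1,  0,  0,  2]
Characteristic polynomial: det(λI − L) = λ(λ² − 6λ + 4)(λ − 1)(λ − 2)(λ − 3).
Roots: λ = 0; (λ² − 6λ + 4) = 0 ⇒ λ = 3 ± √5 ≈ 0.7639, 5.2361; (λ − 1) = 0 ⇒ λ = 1; (λ − 2) = 0 ⇒ λ = 2; (λ − 3) = 0 ⇒ λ = 3.
(Check: the roots sum (with multiplicity) to 12, matching trace L = Σdeg = 2·6 = 12.)
Laplacian eigenvalues: [0.0, 0.7639, 1.0, 2.0, 3.0, 5.2361]. Algebraic connectivity (smallest non-zero eigenvalue) = 0.7639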